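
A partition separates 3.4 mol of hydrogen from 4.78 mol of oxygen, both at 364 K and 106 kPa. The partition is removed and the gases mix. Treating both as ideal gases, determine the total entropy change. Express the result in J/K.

ΔS_mix = 46.2 J/K

Mole fractions: x_A = 3.4/8.18 = 0.416, x_B = 0.584.
ΔS_mix = −R(n_A ln x_A + n_B ln x_B) = −8.314 × (3.4 ln 0.416 + 4.78 ln 0.584) = 46.2 J/K.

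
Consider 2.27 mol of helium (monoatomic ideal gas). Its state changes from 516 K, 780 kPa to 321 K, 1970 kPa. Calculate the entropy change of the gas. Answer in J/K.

ΔS = -39.9 J/K

ΔS = nC_p ln(T₂/T₁) − nR ln(P₂/P₁), with C_p = 5R/2 = 20.79 J mol⁻¹ K⁻¹ for a monoatomic ideal gas.
ΔS = 2.27 × [20.79 × ln(321/516) − 8.314 × ln(1970/780)] = -39.9 J/K.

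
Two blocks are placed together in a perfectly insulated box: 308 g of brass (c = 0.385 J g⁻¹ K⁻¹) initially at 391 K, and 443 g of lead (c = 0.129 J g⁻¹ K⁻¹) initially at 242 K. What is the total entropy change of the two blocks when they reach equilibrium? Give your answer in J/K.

Energy balance: T_f = (m₁c₁T₁ + m₂c₂T₂)/(m₁c₁ + m₂c₂) = 342.54 K.
ΔS₁ = m₁c₁ ln(T_f/T₁) = 118.58 × ln(342.54/391) = -15.69 J/K.
ΔS₂ = m₂c₂ ln(T_f/T₂) = 57.147 × ln(342.54/242) = 19.86 J/K.
ΔS_total = -15.69 + 19.86 = 4.17 J/K.

ΔS_total = 4.17 J/K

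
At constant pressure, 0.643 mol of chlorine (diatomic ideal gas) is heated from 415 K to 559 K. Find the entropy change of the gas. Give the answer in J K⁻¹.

At constant pressure, ΔS = nC_p ln(T₂/T₁) with C_p = 7R/2 = 29.1 J mol⁻¹ K⁻¹.
ΔS = 0.643 × 29.1 × ln(559/415) = 5.57 J/K.

ΔS = 5.57 J/K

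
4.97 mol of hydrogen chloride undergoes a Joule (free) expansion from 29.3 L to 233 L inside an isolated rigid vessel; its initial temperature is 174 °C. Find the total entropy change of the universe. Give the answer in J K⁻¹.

No heat is exchanged and no work is done, so the ideal-gas temperature stays constant.
Entropy is a state function; using a reversible isothermal path, ΔS_gas = nR ln(V₂/V₁) = 4.97 × 8.314 × ln(233/29.3) = 85.7 J/K.
The insulated surroundings exchange no heat, so ΔS_surr = 0 and ΔS_universe = ΔS_gas.

ΔS_universe = 85.7 J/K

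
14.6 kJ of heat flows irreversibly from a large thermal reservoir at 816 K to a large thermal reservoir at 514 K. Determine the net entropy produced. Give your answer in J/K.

ΔS_total = 10.5 J/K

ΔS_hot = −Q/T_H = −14600/816 = -17.89 J/K and ΔS_cold = +Q/T_C = 14600/514 = 28.4 J/K.
ΔS_total = -17.89 + 28.4 = 10.5 J/K, positive as the second law requires.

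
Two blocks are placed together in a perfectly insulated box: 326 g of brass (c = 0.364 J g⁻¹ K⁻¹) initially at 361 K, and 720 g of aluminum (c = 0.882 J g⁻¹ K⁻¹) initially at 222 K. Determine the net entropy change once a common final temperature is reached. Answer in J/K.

ΔS_total = 13.2 J/K

Energy balance: T_f = (m₁c₁T₁ + m₂c₂T₂)/(m₁c₁ + m₂c₂) = 243.88 K.
ΔS₁ = m₁c₁ ln(T_f/T₁) = 118.664 × ln(243.88/361) = -46.54 J/K.
ΔS₂ = m₂c₂ ln(T_f/T₂) = 635.04 × ln(243.88/222) = 59.7 J/K.
ΔS_total = -46.54 + 59.7 = 13.2 J/K.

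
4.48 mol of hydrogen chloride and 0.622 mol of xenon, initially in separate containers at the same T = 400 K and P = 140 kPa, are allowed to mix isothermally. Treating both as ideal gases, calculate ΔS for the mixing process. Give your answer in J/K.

ΔS_mix = 15.7 J/K

Mole fractions: x_A = 4.48/5.1 = 0.878, x_B = 0.122.
ΔS_mix = −R(n_A ln x_A + n_B ln x_B) = −8.314 × (4.48 ln 0.878 + 0.622 ln 0.122) = 15.7 J/K.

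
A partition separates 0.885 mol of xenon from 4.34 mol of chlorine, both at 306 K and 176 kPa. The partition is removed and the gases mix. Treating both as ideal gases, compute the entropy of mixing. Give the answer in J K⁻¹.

ΔS_mix = 19.8 J/K

Mole fractions: x_A = 0.885/5.22 = 0.169, x_B = 0.831.
ΔS_mix = −R(n_A ln x_A + n_B ln x_B) = −8.314 × (0.885 ln 0.169 + 4.34 ln 0.831) = 19.8 J/K.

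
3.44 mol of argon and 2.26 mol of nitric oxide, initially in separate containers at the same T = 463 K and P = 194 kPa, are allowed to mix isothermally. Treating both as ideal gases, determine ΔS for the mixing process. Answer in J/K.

ΔS_mix = 31.8 J/K

Mole fractions: x_A = 3.44/5.7 = 0.604, x_B = 0.396.
ΔS_mix = −R(n_A ln x_A + n_B ln x_B) = −8.314 × (3.44 ln 0.604 + 2.26 ln 0.396) = 31.8 J/K.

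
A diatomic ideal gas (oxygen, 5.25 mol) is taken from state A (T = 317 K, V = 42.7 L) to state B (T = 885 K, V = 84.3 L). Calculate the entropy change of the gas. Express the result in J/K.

ΔS = 142 J/K

Entropy is a state function: ΔS = nC_V ln(T₂/T₁) + nR ln(V₂/V₁), with C_V = 5R/2 = 20.79 J mol⁻¹ K⁻¹ for a diatomic ideal gas.
ΔS = 5.25 × [20.79 × ln(885/317) + 8.314 × ln(84.3/42.7)] = 142 J/K.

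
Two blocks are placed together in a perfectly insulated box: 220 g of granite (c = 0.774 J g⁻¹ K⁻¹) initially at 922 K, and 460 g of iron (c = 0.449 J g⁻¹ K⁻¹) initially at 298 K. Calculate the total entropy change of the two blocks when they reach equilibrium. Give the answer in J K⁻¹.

Energy balance: T_f = (m₁c₁T₁ + m₂c₂T₂)/(m₁c₁ + m₂c₂) = 579.98 K.
ΔS₁ = m₁c₁ ln(T_f/T₁) = 170.28 × ln(579.98/922) = -78.93 J/K.
ΔS₂ = m₂c₂ ln(T_f/T₂) = 206.54 × ln(579.98/298) = 137.5 J/K.
ΔS_total = -78.93 + 137.5 = 58.6 J/K.

ΔS_total = 58.6 J/K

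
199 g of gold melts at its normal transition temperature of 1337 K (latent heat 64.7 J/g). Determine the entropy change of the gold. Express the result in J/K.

ΔS = 9.63 J/K

Heat absorbed by the substance: Q = mL = 199 × 64.7 = 12875.3 J.
At constant T, ΔS = Q_rev/T = 12875.3 / 1337 = 9.63 J/K.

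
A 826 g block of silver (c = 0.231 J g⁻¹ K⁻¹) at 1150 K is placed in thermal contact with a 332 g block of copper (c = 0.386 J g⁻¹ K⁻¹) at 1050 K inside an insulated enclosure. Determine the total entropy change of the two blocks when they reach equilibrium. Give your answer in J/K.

ΔS_total = 0.315 J/K

Energy balance: T_f = (m₁c₁T₁ + m₂c₂T₂)/(m₁c₁ + m₂c₂) = 1109.8 K.
ΔS₁ = m₁c₁ ln(T_f/T₁) = 190.806 × ln(1109.8/1150) = -6.786 J/K.
ΔS₂ = m₂c₂ ln(T_f/T₂) = 128.152 × ln(1109.8/1050) = 7.101 J/K.
ΔS_total = -6.786 + 7.101 = 0.315 J/K.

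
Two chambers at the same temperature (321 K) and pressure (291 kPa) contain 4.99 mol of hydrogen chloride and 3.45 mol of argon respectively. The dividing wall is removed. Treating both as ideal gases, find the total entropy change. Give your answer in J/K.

Mole fractions: x_A = 4.99/8.44 = 0.591, x_B = 0.409.
ΔS_mix = −R(n_A ln x_A + n_B ln x_B) = −8.314 × (4.99 ln 0.591 + 3.45 ln 0.409) = 47.5 J/K.

ΔS_mix = 47.5 J/K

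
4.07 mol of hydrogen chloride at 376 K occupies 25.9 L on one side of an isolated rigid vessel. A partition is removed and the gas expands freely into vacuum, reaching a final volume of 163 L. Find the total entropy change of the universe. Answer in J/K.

ΔS_universe = 62.2 J/K

No heat is exchanged and no work is done, so the ideal-gas temperature stays constant.
Entropy is a state function; using a reversible isothermal path, ΔS_gas = nR ln(V₂/V₁) = 4.07 × 8.314 × ln(163/25.9) = 62.2 J/K.
The insulated surroundings exchange no heat, so ΔS_surr = 0 and ΔS_universe = ΔS_gas.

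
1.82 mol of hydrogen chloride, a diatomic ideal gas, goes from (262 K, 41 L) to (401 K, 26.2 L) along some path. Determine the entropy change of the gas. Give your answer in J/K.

Entropy is a state function: ΔS = nC_V ln(T₂/T₁) + nR ln(V₂/V₁), with C_V = 5R/2 = 20.79 J mol⁻¹ K⁻¹ for a diatomic ideal gas.
ΔS = 1.82 × [20.79 × ln(401/262) + 8.314 × ln(26.2/41)] = 9.32 J/K.

ΔS = 9.32 J/K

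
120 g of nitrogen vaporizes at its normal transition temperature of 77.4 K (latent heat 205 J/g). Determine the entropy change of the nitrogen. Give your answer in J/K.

ΔS = 318 J/K

Heat absorbed by the substance: Q = mL = 120 × 205 = 24600 J.
At constant T, ΔS = Q_rev/T = 24600 / 77.4 = 318 J/K.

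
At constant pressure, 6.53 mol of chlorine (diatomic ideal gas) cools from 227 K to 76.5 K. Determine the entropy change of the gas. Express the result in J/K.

At constant pressure, ΔS = nC_p ln(T₂/T₁) with C_p = 7R/2 = 29.1 J mol⁻¹ K⁻¹.
ΔS = 6.53 × 29.1 × ln(76.5/227) = -207 J/K.

ΔS = -207 J/K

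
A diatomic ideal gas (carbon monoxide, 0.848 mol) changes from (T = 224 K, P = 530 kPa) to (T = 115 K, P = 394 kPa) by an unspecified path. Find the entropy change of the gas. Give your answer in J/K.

ΔS = nC_p ln(T₂/T₁) − nR ln(P₂/P₁), with C_p = 7R/2 = 29.1 J mol⁻¹ K⁻¹ for a diatomic ideal gas.
ΔS = 0.848 × [29.1 × ln(115/224) − 8.314 × ln(394/530)] = -14.4 J/K.

ΔS = -14.4 J/K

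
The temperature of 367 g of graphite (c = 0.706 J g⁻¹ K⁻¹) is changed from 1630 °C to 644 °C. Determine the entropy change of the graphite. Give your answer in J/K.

ΔS = -189 J/K

In kelvin: T₁ = 1903.15 K, T₂ = 917.15 K. ΔS = ∫dQ_rev/T = m c ln(T₂/T₁) = 367 × 0.706 × ln(917.15/1903.15) = -189 J/K.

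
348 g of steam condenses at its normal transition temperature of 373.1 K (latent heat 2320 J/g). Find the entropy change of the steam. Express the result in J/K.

ΔS = -2160 J/K

Heat released by the substance: Q = −mL = −348 × 2320 = −807360 J.
At constant T, ΔS = Q_rev/T = −807360 / 373.1 = -2160 J/K.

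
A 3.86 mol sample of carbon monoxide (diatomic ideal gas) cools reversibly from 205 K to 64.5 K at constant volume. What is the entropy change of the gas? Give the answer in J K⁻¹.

At constant volume, ΔS = nC_V ln(T₂/T₁) with C_V = 5R/2 = 20.79 J mol⁻¹ K⁻¹.
ΔS = 3.86 × 20.79 × ln(64.5/205) = -92.8 J/K.

ΔS = -92.8 J/K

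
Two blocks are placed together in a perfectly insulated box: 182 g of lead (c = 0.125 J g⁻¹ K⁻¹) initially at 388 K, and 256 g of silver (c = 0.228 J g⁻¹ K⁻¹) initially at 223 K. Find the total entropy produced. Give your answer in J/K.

Energy balance: T_f = (m₁c₁T₁ + m₂c₂T₂)/(m₁c₁ + m₂c₂) = 269.28 K.
ΔS₁ = m₁c₁ ln(T_f/T₁) = 22.75 × ln(269.28/388) = -8.31 J/K.
ΔS₂ = m₂c₂ ln(T_f/T₂) = 58.368 × ln(269.28/223) = 11.01 J/K.
ΔS_total = -8.31 + 11.01 = 2.7 J/K.

ΔS_total = 2.7 J/K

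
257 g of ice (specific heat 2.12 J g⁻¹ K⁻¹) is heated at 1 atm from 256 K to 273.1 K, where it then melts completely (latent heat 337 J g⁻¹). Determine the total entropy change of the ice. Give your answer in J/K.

Warming step: ΔS₁ = m c ln(T_tr/T_i) = 257 × 2.12 × ln(273.1/256) = 35.23 J/K.
Phase change: ΔS₂ = +mL/T_tr = 257 × 337 / 273.1 = 317.1 J/K.
ΔS_total = (35.23) + (317.1) = 352 J/K.

ΔS = 352 J/K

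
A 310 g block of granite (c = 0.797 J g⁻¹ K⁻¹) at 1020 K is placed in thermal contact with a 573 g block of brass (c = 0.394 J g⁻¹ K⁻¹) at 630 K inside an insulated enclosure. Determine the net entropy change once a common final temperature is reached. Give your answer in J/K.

ΔS_total = 13.5 J/K

Energy balance: T_f = (m₁c₁T₁ + m₂c₂T₂)/(m₁c₁ + m₂c₂) = 833.79 K.
ΔS₁ = m₁c₁ ln(T_f/T₁) = 247.07 × ln(833.79/1020) = -49.8 J/K.
ΔS₂ = m₂c₂ ln(T_f/T₂) = 225.762 × ln(833.79/630) = 63.27 J/K.
ΔS_total = -49.8 + 63.27 = 13.5 J/K.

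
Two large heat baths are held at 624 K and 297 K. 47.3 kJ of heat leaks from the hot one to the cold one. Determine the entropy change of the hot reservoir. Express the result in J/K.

ΔS_hot = -75.8 J/K

The hot reservoir loses heat Q, so ΔS_hot = −Q/T_H = −47300/624 = -75.8 J/K.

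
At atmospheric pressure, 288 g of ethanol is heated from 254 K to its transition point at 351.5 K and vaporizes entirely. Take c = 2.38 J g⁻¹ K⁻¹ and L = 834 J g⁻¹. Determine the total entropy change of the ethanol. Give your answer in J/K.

Warming step: ΔS₁ = m c ln(T_tr/T_i) = 288 × 2.38 × ln(351.5/254) = 222.7 J/K.
Phase change: ΔS₂ = +mL/T_tr = 288 × 834 / 351.5 = 683.3 J/K.
ΔS_total = (222.7) + (683.3) = 906 J/K.

ΔS = 906 J/K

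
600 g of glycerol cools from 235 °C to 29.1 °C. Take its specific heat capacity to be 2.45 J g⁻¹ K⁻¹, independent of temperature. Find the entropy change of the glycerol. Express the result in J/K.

ΔS = -764 J/K

In kelvin: T₁ = 508.15 K, T₂ = 302.25 K. ΔS = ∫dQ_rev/T = m c ln(T₂/T₁) = 600 × 2.45 × ln(302.25/508.15) = -764 J/K.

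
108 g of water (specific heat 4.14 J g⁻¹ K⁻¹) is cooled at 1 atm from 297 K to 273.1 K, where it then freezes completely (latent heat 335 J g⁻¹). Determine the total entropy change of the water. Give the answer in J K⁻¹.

ΔS = -170 J/K

Cooling step: ΔS₁ = m c ln(T_tr/T_i) = 108 × 4.14 × ln(273.1/297) = -37.51 J/K.
Phase change: ΔS₂ = −mL/T_tr = −108 × 335 / 273.1 = -132.5 J/K.
ΔS_total = (-37.51) + (-132.5) = -170 J/K.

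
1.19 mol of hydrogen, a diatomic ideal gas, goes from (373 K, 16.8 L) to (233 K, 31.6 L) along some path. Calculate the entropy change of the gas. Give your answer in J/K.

Entropy is a state function: ΔS = nC_V ln(T₂/T₁) + nR ln(V₂/V₁), with C_V = 5R/2 = 20.79 J mol⁻¹ K⁻¹ for a diatomic ideal gas.
ΔS = 1.19 × [20.79 × ln(233/373) + 8.314 × ln(31.6/16.8)] = -5.39 J/K.

ΔS = -5.39 J/K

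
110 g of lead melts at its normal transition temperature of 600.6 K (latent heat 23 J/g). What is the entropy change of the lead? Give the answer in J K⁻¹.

ΔS = 4.21 J/K

Heat absorbed by the substance: Q = mL = 110 × 23 = 2530 J.
At constant T, ΔS = Q_rev/T = 2530 / 600.6 = 4.21 J/K.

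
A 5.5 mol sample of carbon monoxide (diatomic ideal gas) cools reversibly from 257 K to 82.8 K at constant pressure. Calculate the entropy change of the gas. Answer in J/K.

ΔS = -181 J/K

At constant pressure, ΔS = nC_p ln(T₂/T₁) with C_p = 7R/2 = 29.1 J mol⁻¹ K⁻¹.
ΔS = 5.5 × 29.1 × ln(82.8/257) = -181 J/K.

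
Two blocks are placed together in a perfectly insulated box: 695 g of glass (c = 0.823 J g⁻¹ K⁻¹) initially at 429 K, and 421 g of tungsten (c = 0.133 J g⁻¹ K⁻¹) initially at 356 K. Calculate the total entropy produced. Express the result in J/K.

ΔS_total = 0.843 J/K

Energy balance: T_f = (m₁c₁T₁ + m₂c₂T₂)/(m₁c₁ + m₂c₂) = 422.49 K.
ΔS₁ = m₁c₁ ln(T_f/T₁) = 571.985 × ln(422.49/429) = -8.745 J/K.
ΔS₂ = m₂c₂ ln(T_f/T₂) = 55.993 × ln(422.49/356) = 9.588 J/K.
ΔS_total = -8.745 + 9.588 = 0.843 J/K.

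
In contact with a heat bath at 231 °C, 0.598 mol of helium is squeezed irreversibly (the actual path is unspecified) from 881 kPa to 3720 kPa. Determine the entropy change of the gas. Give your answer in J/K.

Entropy is a state function, so ΔS_gas depends only on the end states.
For an isothermal ideal gas ΔS_gas = nR ln(P₁/P₂) = 0.598 × 8.314 × ln(881/3720) = -7.16 J/K.

ΔS_gas = -7.16 J/K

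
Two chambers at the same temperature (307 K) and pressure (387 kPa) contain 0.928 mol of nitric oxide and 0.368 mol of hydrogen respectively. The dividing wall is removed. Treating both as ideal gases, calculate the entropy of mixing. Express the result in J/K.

Mole fractions: x_A = 0.928/1.3 = 0.716, x_B = 0.284.
ΔS_mix = −R(n_A ln x_A + n_B ln x_B) = −8.314 × (0.928 ln 0.716 + 0.368 ln 0.284) = 6.43 J/K.

ΔS_mix = 6.43 J/K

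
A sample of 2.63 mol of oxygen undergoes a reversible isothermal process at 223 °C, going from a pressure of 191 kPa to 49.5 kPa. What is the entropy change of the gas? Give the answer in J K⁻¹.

For an isothermal ideal gas ΔS_gas = nR ln(P₁/P₂) = 2.63 × 8.314 × ln(191/49.5) = 29.5 J/K.

ΔS_gas = 29.5 J/K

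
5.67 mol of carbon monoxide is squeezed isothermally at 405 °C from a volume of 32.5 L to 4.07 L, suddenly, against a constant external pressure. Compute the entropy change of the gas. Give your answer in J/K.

ΔS_gas = -97.9 J/K

Entropy is a state function, so ΔS_gas depends only on the end states.
For an isothermal ideal gas ΔS_gas = nR ln(V₂/V₁) = 5.67 × 8.314 × ln(4.07/32.5) = -97.9 J/K.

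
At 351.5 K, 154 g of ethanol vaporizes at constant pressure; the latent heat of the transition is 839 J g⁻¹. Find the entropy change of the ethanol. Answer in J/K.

ΔS = 368 J/K

Heat absorbed by the substance: Q = mL = 154 × 839 = 129206 J.
At constant T, ΔS = Q_rev/T = 129206 / 351.5 = 368 J/K.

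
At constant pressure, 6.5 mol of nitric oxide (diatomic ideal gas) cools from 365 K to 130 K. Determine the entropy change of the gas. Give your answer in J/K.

At constant pressure, ΔS = nC_p ln(T₂/T₁) with C_p = 7R/2 = 29.1 J mol⁻¹ K⁻¹.
ΔS = 6.5 × 29.1 × ln(130/365) = -195 J/K.

ΔS = -195 J/K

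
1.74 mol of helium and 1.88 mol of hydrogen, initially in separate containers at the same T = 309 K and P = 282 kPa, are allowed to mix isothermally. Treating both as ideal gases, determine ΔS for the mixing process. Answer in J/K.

ΔS_mix = 20.8 J/K

Mole fractions: x_A = 1.74/3.62 = 0.481, x_B = 0.519.
ΔS_mix = −R(n_A ln x_A + n_B ln x_B) = −8.314 × (1.74 ln 0.481 + 1.88 ln 0.519) = 20.8 J/K.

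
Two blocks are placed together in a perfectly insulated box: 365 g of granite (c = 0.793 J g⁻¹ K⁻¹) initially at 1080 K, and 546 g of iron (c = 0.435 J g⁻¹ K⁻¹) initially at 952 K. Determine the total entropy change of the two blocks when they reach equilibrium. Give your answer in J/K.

ΔS_total = 1.03 J/K

Energy balance: T_f = (m₁c₁T₁ + m₂c₂T₂)/(m₁c₁ + m₂c₂) = 1022.3 K.
ΔS₁ = m₁c₁ ln(T_f/T₁) = 289.445 × ln(1022.3/1080) = -15.89 J/K.
ΔS₂ = m₂c₂ ln(T_f/T₂) = 237.51 × ln(1022.3/952) = 16.92 J/K.
ΔS_total = -15.89 + 16.92 = 1.03 J/K.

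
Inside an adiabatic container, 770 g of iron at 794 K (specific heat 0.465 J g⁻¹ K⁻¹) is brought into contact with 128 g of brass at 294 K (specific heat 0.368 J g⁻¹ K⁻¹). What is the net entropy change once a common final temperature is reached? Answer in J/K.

ΔS_total = 16 J/K

Energy balance: T_f = (m₁c₁T₁ + m₂c₂T₂)/(m₁c₁ + m₂c₂) = 735.87 K.
ΔS₁ = m₁c₁ ln(T_f/T₁) = 358.05 × ln(735.87/794) = -27.22 J/K.
ΔS₂ = m₂c₂ ln(T_f/T₂) = 47.104 × ln(735.87/294) = 43.22 J/K.
ΔS_total = -27.22 + 43.22 = 16 J/K.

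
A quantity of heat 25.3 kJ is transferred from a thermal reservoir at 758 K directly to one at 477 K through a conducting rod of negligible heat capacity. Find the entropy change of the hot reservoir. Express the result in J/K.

ΔS_hot = -33.4 J/K

The hot reservoir loses heat Q, so ΔS_hot = −Q/T_H = −25300/758 = -33.4 J/K.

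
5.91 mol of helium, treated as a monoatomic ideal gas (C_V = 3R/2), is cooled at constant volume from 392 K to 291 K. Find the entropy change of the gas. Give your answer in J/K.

ΔS = -22 J/K

At constant volume, ΔS = nC_V ln(T₂/T₁) with C_V = 3R/2 = 12.47 J mol⁻¹ K⁻¹.
ΔS = 5.91 × 12.47 × ln(291/392) = -22 J/K.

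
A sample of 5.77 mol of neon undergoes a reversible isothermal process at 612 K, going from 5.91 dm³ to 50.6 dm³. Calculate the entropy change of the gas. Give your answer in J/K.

For an isothermal ideal gas ΔS_gas = nR ln(V₂/V₁) = 5.77 × 8.314 × ln(50.6/5.91) = 103 J/K.

ΔS_gas = 103 J/K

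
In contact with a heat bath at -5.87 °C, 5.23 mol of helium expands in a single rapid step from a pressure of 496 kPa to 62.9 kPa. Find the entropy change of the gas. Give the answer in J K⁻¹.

Entropy is a state function, so ΔS_gas depends only on the end states.
For an isothermal ideal gas ΔS_gas = nR ln(P₁/P₂) = 5.23 × 8.314 × ln(496/62.9) = 89.8 J/K.

ΔS_gas = 89.8 J/K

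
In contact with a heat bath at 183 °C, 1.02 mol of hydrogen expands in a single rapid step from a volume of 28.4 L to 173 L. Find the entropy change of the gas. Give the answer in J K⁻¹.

Entropy is a state function, so ΔS_gas depends only on the end states.
For an isothermal ideal gas ΔS_gas = nR ln(V₂/V₁) = 1.02 × 8.314 × ln(173/28.4) = 15.3 J/K.

ΔS_gas = 15.3 J/K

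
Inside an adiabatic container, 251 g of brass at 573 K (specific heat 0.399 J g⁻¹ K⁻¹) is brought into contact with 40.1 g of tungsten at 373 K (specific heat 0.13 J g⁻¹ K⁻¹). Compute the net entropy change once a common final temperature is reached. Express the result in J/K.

ΔS_total = 0.403 J/K

Energy balance: T_f = (m₁c₁T₁ + m₂c₂T₂)/(m₁c₁ + m₂c₂) = 563.1 K.
ΔS₁ = m₁c₁ ln(T_f/T₁) = 100.149 × ln(563.1/573) = -1.7446 J/K.
ΔS₂ = m₂c₂ ln(T_f/T₂) = 5.213 × ln(563.1/373) = 2.1472 J/K.
ΔS_total = -1.7446 + 2.1472 = 0.403 J/K.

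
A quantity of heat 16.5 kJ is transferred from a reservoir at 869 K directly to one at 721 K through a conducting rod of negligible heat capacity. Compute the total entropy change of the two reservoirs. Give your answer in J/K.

ΔS_total = 3.9 J/K

ΔS_hot = −Q/T_H = −16500/869 = -18.987 J/K and ΔS_cold = +Q/T_C = 16500/721 = 22.885 J/K.
ΔS_total = -18.987 + 22.885 = 3.9 J/K, positive as the second law requires.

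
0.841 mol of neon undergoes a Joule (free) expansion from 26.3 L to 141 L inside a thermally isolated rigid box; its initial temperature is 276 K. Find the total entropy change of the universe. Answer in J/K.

For an ideal gas in free expansion Q = 0 and W = 0, so T is unchanged.
Entropy is a state function; using a reversible isothermal path, ΔS_gas = nR ln(V₂/V₁) = 0.841 × 8.314 × ln(141/26.3) = 11.7 J/K.
The insulated surroundings exchange no heat, so ΔS_surr = 0 and ΔS_universe = ΔS_gas.

ΔS_universe = 11.7 J/K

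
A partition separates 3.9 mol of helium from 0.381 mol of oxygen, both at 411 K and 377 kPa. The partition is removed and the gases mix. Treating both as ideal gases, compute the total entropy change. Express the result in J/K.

Mole fractions: x_A = 3.9/4.28 = 0.911, x_B = 0.089.
ΔS_mix = −R(n_A ln x_A + n_B ln x_B) = −8.314 × (3.9 ln 0.911 + 0.381 ln 0.089) = 10.7 J/K.

ΔS_mix = 10.7 J/K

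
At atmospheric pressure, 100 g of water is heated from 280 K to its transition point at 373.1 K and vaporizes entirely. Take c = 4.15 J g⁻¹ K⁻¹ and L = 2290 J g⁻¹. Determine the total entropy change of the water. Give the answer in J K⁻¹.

ΔS = 733 J/K

Warming step: ΔS₁ = m c ln(T_tr/T_i) = 100 × 4.15 × ln(373.1/280) = 119.1 J/K.
Phase change: ΔS₂ = +mL/T_tr = 100 × 2290 / 373.1 = 613.8 J/K.
ΔS_total = (119.1) + (613.8) = 733 J/K.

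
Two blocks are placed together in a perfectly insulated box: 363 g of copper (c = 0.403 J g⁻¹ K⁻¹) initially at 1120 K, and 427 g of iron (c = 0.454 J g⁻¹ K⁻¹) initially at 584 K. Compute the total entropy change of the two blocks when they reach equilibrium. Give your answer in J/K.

ΔS_total = 17.9 J/K

Energy balance: T_f = (m₁c₁T₁ + m₂c₂T₂)/(m₁c₁ + m₂c₂) = 814.52 K.
ΔS₁ = m₁c₁ ln(T_f/T₁) = 146.289 × ln(814.52/1120) = -46.59 J/K.
ΔS₂ = m₂c₂ ln(T_f/T₂) = 193.858 × ln(814.52/584) = 64.5 J/K.
ΔS_total = -46.59 + 64.5 = 17.9 J/K.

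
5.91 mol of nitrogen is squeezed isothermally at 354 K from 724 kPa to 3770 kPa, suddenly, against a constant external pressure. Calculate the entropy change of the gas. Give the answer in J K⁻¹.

Entropy is a state function, so ΔS_gas depends only on the end states.
For an isothermal ideal gas ΔS_gas = nR ln(P₁/P₂) = 5.91 × 8.314 × ln(724/3770) = -81.1 J/K.

ΔS_gas = -81.1 J/K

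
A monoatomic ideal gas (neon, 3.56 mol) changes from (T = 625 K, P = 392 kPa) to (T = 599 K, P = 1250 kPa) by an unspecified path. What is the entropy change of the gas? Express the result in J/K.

ΔS = nC_p ln(T₂/T₁) − nR ln(P₂/P₁), with C_p = 5R/2 = 20.79 J mol⁻¹ K⁻¹ for a monoatomic ideal gas.
ΔS = 3.56 × [20.79 × ln(599/625) − 8.314 × ln(1250/392)] = -37.5 J/K.

ΔS = -37.5 J/K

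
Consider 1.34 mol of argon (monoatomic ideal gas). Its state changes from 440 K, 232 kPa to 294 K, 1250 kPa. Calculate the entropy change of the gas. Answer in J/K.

ΔS = nC_p ln(T₂/T₁) − nR ln(P₂/P₁), with C_p = 5R/2 = 20.79 J mol⁻¹ K⁻¹ for a monoatomic ideal gas.
ΔS = 1.34 × [20.79 × ln(294/440) − 8.314 × ln(1250/232)] = -30 J/K.

ΔS = -30 J/K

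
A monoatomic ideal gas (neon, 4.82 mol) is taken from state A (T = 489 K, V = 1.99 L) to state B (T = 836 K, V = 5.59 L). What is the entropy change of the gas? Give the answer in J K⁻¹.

ΔS = 73.6 J/K

Entropy is a state function: ΔS = nC_V ln(T₂/T₁) + nR ln(V₂/V₁), with C_V = 3R/2 = 12.47 J mol⁻¹ K⁻¹ for a monoatomic ideal gas.
ΔS = 4.82 × [12.47 × ln(836/489) + 8.314 × ln(5.59/1.99)] = 73.6 J/K.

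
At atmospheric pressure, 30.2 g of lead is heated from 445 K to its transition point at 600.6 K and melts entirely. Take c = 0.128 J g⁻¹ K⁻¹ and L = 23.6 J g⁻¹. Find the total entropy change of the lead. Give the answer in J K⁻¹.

ΔS = 2.35 J/K

Warming step: ΔS₁ = m c ln(T_tr/T_i) = 30.2 × 0.128 × ln(600.6/445) = 1.159 J/K.
Phase change: ΔS₂ = +mL/T_tr = 30.2 × 23.6 / 600.6 = 1.187 J/K.
ΔS_total = (1.159) + (1.187) = 2.35 J/K.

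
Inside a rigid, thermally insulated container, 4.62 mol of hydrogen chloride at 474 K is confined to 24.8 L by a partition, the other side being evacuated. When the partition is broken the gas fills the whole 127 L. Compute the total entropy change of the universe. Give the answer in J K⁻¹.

ΔS_universe = 62.7 J/K

For an ideal gas in free expansion Q = 0 and W = 0, so T is unchanged.
Entropy is a state function; using a reversible isothermal path, ΔS_gas = nR ln(V₂/V₁) = 4.62 × 8.314 × ln(127/24.8) = 62.7 J/K.
The insulated surroundings exchange no heat, so ΔS_surr = 0 and ΔS_universe = ΔS_gas.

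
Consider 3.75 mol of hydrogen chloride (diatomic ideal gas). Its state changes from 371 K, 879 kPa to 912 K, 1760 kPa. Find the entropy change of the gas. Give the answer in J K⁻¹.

ΔS = nC_p ln(T₂/T₁) − nR ln(P₂/P₁), with C_p = 7R/2 = 29.1 J mol⁻¹ K⁻¹ for a diatomic ideal gas.
ΔS = 3.75 × [29.1 × ln(912/371) − 8.314 × ln(1760/879)] = 76.5 J/K.

ΔS = 76.5 J/K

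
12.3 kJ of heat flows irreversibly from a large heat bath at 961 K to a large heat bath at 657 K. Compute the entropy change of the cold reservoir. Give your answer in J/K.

ΔS_cold = 18.7 J/K

The cold reservoir gains heat Q, so ΔS_cold = +Q/T_C = 12300/657 = 18.7 J/K.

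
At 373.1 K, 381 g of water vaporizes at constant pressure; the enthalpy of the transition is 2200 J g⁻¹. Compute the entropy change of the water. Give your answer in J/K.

ΔS = 2250 J/K

Heat absorbed by the substance: Q = mL = 381 × 2200 = 838200 J.
At constant T, ΔS = Q_rev/T = 838200 / 373.1 = 2250 J/K.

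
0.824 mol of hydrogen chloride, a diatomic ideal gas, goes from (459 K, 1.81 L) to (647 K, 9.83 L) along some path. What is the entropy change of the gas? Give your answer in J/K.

Entropy is a state function: ΔS = nC_V ln(T₂/T₁) + nR ln(V₂/V₁), with C_V = 5R/2 = 20.79 J mol⁻¹ K⁻¹ for a diatomic ideal gas.
ΔS = 0.824 × [20.79 × ln(647/459) + 8.314 × ln(9.83/1.81)] = 17.5 J/K.

ΔS = 17.5 J/K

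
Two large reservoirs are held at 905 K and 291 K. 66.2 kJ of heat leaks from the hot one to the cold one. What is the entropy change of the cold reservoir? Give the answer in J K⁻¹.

ΔS_cold = 227 J/K

The cold reservoir gains heat Q, so ΔS_cold = +Q/T_C = 66200/291 = 227 J/K.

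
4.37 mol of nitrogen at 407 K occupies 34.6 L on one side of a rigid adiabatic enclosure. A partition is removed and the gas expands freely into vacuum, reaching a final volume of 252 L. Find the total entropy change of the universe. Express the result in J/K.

No heat is exchanged and no work is done, so the ideal-gas temperature stays constant.
Entropy is a state function; using a reversible isothermal path, ΔS_gas = nR ln(V₂/V₁) = 4.37 × 8.314 × ln(252/34.6) = 72.1 J/K.
The insulated surroundings exchange no heat, so ΔS_surr = 0 and ΔS_universe = ΔS_gas.

ΔS_universe = 72.1 J/K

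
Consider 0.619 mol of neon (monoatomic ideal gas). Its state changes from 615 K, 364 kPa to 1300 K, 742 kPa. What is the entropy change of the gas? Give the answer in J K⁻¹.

ΔS = 5.96 J/K

ΔS = nC_p ln(T₂/T₁) − nR ln(P₂/P₁), with C_p = 5R/2 = 20.79 J mol⁻¹ K⁻¹ for a monoatomic ideal gas.
ΔS = 0.619 × [20.79 × ln(1300/615) − 8.314 × ln(742/364)] = 5.96 J/K.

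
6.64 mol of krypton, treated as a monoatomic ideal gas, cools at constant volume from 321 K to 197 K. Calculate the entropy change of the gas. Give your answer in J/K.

At constant volume, ΔS = nC_V ln(T₂/T₁) with C_V = 3R/2 = 12.47 J mol⁻¹ K⁻¹.
ΔS = 6.64 × 12.47 × ln(197/321) = -40.4 J/K.

ΔS = -40.4 J/K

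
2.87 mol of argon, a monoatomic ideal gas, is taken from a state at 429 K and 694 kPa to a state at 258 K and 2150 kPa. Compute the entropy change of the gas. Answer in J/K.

ΔS = nC_p ln(T₂/T₁) − nR ln(P₂/P₁), with C_p = 5R/2 = 20.79 J mol⁻¹ K⁻¹ for a monoatomic ideal gas.
ΔS = 2.87 × [20.79 × ln(258/429) − 8.314 × ln(2150/694)] = -57.3 J/K.

ΔS = -57.3 J/K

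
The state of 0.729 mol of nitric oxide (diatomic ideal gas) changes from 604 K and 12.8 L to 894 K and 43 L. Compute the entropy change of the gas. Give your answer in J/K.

ΔS = 13.3 J/K

Entropy is a state function: ΔS = nC_V ln(T₂/T₁) + nR ln(V₂/V₁), with C_V = 5R/2 = 20.79 J mol⁻¹ K⁻¹ for a diatomic ideal gas.
ΔS = 0.729 × [20.79 × ln(894/604) + 8.314 × ln(43/12.8)] = 13.3 J/K.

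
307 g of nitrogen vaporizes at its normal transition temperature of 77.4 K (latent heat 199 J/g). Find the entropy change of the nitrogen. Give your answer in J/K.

Heat absorbed by the substance: Q = mL = 307 × 199 = 61093 J.
At constant T, ΔS = Q_rev/T = 61093 / 77.4 = 789 J/K.

ΔS = 789 J/K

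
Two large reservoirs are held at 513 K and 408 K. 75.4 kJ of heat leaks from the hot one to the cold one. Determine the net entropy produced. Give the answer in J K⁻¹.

ΔS_total = 37.8 J/K

ΔS_hot = −Q/T_H = −75400/513 = -147 J/K and ΔS_cold = +Q/T_C = 75400/408 = 184.8 J/K.
ΔS_total = -147 + 184.8 = 37.8 J/K, positive as the second law requires.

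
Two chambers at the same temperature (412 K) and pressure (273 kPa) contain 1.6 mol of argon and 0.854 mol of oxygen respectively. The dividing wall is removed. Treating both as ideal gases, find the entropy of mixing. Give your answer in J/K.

Mole fractions: x_A = 1.6/2.45 = 0.652, x_B = 0.348.
ΔS_mix = −R(n_A ln x_A + n_B ln x_B) = −8.314 × (1.6 ln 0.652 + 0.854 ln 0.348) = 13.2 J/K.

ΔS_mix = 13.2 J/K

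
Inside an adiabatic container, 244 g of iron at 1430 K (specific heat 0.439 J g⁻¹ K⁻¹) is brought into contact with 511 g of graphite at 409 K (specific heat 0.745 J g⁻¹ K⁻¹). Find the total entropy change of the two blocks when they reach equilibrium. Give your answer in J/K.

ΔS_total = 79.1 J/K

Energy balance: T_f = (m₁c₁T₁ + m₂c₂T₂)/(m₁c₁ + m₂c₂) = 633.2 K.
ΔS₁ = m₁c₁ ln(T_f/T₁) = 107.116 × ln(633.2/1430) = -87.26 J/K.
ΔS₂ = m₂c₂ ln(T_f/T₂) = 380.695 × ln(633.2/409) = 166.4 J/K.
ΔS_total = -87.26 + 166.4 = 79.1 J/K.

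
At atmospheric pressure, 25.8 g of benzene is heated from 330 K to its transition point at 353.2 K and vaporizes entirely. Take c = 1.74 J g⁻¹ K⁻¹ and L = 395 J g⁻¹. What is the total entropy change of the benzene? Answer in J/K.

ΔS = 31.9 J/K

Warming step: ΔS₁ = m c ln(T_tr/T_i) = 25.8 × 1.74 × ln(353.2/330) = 3.05 J/K.
Phase change: ΔS₂ = +mL/T_tr = 25.8 × 395 / 353.2 = 28.85 J/K.
ΔS_total = (3.05) + (28.85) = 31.9 J/K.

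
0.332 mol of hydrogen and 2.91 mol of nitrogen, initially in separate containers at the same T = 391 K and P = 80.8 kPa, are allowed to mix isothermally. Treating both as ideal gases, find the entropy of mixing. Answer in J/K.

ΔS_mix = 8.9 J/K

Mole fractions: x_A = 0.332/3.24 = 0.102, x_B = 0.898.
ΔS_mix = −R(n_A ln x_A + n_B ln x_B) = −8.314 × (0.332 ln 0.102 + 2.91 ln 0.898) = 8.9 J/K.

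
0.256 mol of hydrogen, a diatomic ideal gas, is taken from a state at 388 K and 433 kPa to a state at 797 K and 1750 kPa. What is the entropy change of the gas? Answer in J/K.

ΔS = nC_p ln(T₂/T₁) − nR ln(P₂/P₁), with C_p = 7R/2 = 29.1 J mol⁻¹ K⁻¹ for a diatomic ideal gas.
ΔS = 0.256 × [29.1 × ln(797/388) − 8.314 × ln(1750/433)] = 2.39 J/K.

ΔS = 2.39 J/K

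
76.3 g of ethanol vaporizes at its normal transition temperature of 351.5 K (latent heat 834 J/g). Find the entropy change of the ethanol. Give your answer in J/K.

ΔS = 181 J/K

Heat absorbed by the substance: Q = mL = 76.3 × 834 = 63634.2 J.
At constant T, ΔS = Q_rev/T = 63634.2 / 351.5 = 181 J/K.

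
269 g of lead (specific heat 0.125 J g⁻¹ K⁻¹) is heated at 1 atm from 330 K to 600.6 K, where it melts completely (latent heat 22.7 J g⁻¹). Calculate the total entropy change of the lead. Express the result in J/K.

ΔS = 30.3 J/K

Warming step: ΔS₁ = m c ln(T_tr/T_i) = 269 × 0.125 × ln(600.6/330) = 20.14 J/K.
Phase change: ΔS₂ = +mL/T_tr = 269 × 22.7 / 600.6 = 10.17 J/K.
ΔS_total = (20.14) + (10.17) = 30.3 J/K.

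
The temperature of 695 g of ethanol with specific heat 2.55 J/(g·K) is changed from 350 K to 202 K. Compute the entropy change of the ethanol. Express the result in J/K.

ΔS = ∫dQ_rev/T = m c ln(T₂/T₁) = 695 × 2.55 × ln(202/350) = -974 J/K.

ΔS = -974 J/K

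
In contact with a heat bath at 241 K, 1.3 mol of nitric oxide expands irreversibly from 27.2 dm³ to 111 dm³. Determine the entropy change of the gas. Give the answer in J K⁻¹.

ΔS_gas = 15.2 J/K

Entropy is a state function, so ΔS_gas depends only on the end states.
For an isothermal ideal gas ΔS_gas = nR ln(V₂/V₁) = 1.3 × 8.314 × ln(111/27.2) = 15.2 J/K.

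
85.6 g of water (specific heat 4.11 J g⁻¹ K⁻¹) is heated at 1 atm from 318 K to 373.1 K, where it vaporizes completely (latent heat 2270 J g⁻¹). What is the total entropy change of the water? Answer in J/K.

Warming step: ΔS₁ = m c ln(T_tr/T_i) = 85.6 × 4.11 × ln(373.1/318) = 56.22 J/K.
Phase change: ΔS₂ = +mL/T_tr = 85.6 × 2270 / 373.1 = 520.8 J/K.
ΔS_total = (56.22) + (520.8) = 577 J/K.

ΔS = 577 J/K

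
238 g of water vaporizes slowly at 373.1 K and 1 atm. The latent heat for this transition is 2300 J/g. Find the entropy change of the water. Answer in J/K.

Heat absorbed by the substance: Q = mL = 238 × 2300 = 547400 J.
At constant T, ΔS = Q_rev/T = 547400 / 373.1 = 1470 J/K.

ΔS = 1470 J/K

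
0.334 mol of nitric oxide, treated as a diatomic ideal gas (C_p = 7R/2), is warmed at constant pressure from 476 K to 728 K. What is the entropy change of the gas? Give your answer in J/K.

At constant pressure, ΔS = nC_p ln(T₂/T₁) with C_p = 7R/2 = 29.1 J mol⁻¹ K⁻¹.
ΔS = 0.334 × 29.1 × ln(728/476) = 4.13 J/K.

ΔS = 4.13 J/K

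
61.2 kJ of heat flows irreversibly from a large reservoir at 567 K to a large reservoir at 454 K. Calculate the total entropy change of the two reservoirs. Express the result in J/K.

ΔS_total = 26.9 J/K

ΔS_hot = −Q/T_H = −61200/567 = -107.9 J/K and ΔS_cold = +Q/T_C = 61200/454 = 134.8 J/K.
ΔS_total = -107.9 + 134.8 = 26.9 J/K, positive as the second law requires.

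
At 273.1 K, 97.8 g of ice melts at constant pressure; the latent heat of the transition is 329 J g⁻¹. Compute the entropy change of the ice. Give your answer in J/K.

ΔS = 118 J/K

Heat absorbed by the substance: Q = mL = 97.8 × 329 = 32176.2 J.
At constant T, ΔS = Q_rev/T = 32176.2 / 273.1 = 118 J/K.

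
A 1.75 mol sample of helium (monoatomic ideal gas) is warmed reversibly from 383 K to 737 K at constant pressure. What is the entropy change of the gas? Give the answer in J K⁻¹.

ΔS = 23.8 J/K

At constant pressure, ΔS = nC_p ln(T₂/T₁) with C_p = 5R/2 = 20.79 J mol⁻¹ K⁻¹.
ΔS = 1.75 × 20.79 × ln(737/383) = 23.8 J/K.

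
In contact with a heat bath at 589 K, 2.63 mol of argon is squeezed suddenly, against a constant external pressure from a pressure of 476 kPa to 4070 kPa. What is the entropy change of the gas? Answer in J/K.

ΔS_gas = -46.9 J/K

Entropy is a state function, so ΔS_gas depends only on the end states.
For an isothermal ideal gas ΔS_gas = nR ln(P₁/P₂) = 2.63 × 8.314 × ln(476/4070) = -46.9 J/K.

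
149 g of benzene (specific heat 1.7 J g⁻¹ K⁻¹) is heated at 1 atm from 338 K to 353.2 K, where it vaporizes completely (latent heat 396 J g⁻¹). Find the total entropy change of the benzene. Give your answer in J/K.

Warming step: ΔS₁ = m c ln(T_tr/T_i) = 149 × 1.7 × ln(353.2/338) = 11.14 J/K.
Phase change: ΔS₂ = +mL/T_tr = 149 × 396 / 353.2 = 167.1 J/K.
ΔS_total = (11.14) + (167.1) = 178 J/K.

ΔS = 178 J/K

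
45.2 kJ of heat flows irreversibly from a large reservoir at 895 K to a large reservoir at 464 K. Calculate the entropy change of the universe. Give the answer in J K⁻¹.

ΔS_hot = −Q/T_H = −45200/895 = -50.5 J/K and ΔS_cold = +Q/T_C = 45200/464 = 97.41 J/K.
ΔS_total = -50.5 + 97.41 = 46.9 J/K, positive as the second law requires.

ΔS_total = 46.9 J/K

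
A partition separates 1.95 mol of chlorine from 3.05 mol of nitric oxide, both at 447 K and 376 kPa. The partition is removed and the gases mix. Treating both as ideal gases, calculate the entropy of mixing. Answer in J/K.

Mole fractions: x_A = 1.95/5 = 0.39, x_B = 0.61.
ΔS_mix = −R(n_A ln x_A + n_B ln x_B) = −8.314 × (1.95 ln 0.39 + 3.05 ln 0.61) = 27.8 J/K.

ΔS_mix = 27.8 J/K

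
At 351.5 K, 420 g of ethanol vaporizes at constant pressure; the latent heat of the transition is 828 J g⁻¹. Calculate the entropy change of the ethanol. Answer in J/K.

Heat absorbed by the substance: Q = mL = 420 × 828 = 347760 J.
At constant T, ΔS = Q_rev/T = 347760 / 351.5 = 989 J/K.

ΔS = 989 J/K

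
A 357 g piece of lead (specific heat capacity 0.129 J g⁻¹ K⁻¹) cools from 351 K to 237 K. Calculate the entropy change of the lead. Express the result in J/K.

ΔS = -18.1 J/K

ΔS = ∫dQ_rev/T = m c ln(T₂/T₁) = 357 × 0.129 × ln(237/351) = -18.1 J/K.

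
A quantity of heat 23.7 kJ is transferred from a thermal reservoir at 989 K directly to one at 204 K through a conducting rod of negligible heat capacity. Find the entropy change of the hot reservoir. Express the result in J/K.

ΔS_hot = -24 J/K

The hot reservoir loses heat Q, so ΔS_hot = −Q/T_H = −23700/989 = -24 J/K.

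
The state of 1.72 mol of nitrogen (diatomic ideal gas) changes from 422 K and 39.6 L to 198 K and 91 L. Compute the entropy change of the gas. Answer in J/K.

ΔS = -15.2 J/K

Entropy is a state function: ΔS = nC_V ln(T₂/T₁) + nR ln(V₂/V₁), with C_V = 5R/2 = 20.79 J mol⁻¹ K⁻¹ for a diatomic ideal gas.
ΔS = 1.72 × [20.79 × ln(198/422) + 8.314 × ln(91/39.6)] = -15.2 J/K.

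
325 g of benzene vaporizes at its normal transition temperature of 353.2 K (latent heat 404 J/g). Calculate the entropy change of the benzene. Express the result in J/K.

ΔS = 372 J/K

Heat absorbed by the substance: Q = mL = 325 × 404 = 131300 J.
At constant T, ΔS = Q_rev/T = 131300 / 353.2 = 372 J/K.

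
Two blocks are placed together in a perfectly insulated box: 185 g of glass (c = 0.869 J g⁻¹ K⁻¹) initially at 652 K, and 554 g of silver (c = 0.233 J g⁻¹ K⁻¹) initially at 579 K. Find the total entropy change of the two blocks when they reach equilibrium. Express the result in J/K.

ΔS_total = 0.502 J/K

Energy balance: T_f = (m₁c₁T₁ + m₂c₂T₂)/(m₁c₁ + m₂c₂) = 619.49 K.
ΔS₁ = m₁c₁ ln(T_f/T₁) = 160.765 × ln(619.49/652) = -8.223 J/K.
ΔS₂ = m₂c₂ ln(T_f/T₂) = 129.082 × ln(619.49/579) = 8.725 J/K.
ΔS_total = -8.223 + 8.725 = 0.502 J/K.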